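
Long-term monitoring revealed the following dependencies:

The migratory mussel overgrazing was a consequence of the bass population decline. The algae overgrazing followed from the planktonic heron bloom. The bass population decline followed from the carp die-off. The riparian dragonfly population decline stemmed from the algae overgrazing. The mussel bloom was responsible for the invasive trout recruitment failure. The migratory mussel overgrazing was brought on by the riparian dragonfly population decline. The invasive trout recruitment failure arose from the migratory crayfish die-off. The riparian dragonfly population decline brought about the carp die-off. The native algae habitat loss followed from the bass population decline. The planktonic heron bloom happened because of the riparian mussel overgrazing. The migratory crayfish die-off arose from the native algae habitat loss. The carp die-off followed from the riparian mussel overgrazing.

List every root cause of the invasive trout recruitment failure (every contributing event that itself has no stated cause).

Tracing upstream from the invasive trout recruitment failure: the invasive trout recruitment failure ← the migratory crayfish die-off ← the native algae habitat loss ← the bass population decline ← the carp die-off ← the riparian mussel overgrazing.
A separate upstream branch: the invasive trout recruitment failure ← the mussel bloom.
Each of those chain origins has no stated cause.

the mussel bloom, the riparian mussel overgrazing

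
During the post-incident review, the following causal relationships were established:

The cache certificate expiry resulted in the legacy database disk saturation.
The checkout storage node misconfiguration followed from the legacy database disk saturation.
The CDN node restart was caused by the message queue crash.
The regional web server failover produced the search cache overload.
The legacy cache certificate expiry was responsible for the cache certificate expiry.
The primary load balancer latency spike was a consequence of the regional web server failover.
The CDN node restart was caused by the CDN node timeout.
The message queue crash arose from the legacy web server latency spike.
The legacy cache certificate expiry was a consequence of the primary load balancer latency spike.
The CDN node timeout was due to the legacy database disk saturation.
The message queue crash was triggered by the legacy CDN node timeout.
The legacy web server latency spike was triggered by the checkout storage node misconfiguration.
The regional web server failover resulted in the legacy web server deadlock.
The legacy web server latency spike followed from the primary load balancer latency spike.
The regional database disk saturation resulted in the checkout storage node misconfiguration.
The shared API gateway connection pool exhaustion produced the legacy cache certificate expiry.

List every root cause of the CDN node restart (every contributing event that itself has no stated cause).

the legacy CDN node timeout, the regional database disk saturation, the regional web server failover, the shared API gateway connection pool exhaustion

Tracing upstream from the CDN node restart: the CDN node restart ← the CDN node timeout ← the legacy database disk saturation ← the cache certificate expiry ← the legacy cache certificate expiry ← the shared API gateway connection pool exhaustion.
A separate upstream branch: the CDN node restart ← the message queue crash ← the legacy web server latency spike ← the primary load balancer latency spike ← the regional web server failover.
A separate upstream branch: the CDN node restart ← the message queue crash ← the legacy CDN node timeout.
A separate upstream branch: the CDN node restart ← the message queue crash ← the legacy web server latency spike ← the checkout storage node misconfiguration ← the regional database disk saturation.
Each of those chain origins has no stated cause.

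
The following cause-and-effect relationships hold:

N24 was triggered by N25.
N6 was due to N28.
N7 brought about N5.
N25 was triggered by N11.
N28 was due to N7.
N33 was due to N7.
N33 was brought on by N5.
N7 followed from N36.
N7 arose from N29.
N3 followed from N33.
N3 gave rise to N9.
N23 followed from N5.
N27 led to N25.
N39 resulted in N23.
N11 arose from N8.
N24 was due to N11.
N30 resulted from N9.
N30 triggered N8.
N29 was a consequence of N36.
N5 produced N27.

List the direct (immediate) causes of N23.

Upstream contributors include N36, N29, N7, but only N39, N5 feed directly into N23.

N39, N5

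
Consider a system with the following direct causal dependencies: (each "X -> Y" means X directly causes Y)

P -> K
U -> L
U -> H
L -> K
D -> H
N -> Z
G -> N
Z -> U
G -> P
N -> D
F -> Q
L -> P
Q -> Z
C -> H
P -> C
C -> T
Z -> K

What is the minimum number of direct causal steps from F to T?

Shortest chain: F → Q → Z → U → L → P → C → T.

7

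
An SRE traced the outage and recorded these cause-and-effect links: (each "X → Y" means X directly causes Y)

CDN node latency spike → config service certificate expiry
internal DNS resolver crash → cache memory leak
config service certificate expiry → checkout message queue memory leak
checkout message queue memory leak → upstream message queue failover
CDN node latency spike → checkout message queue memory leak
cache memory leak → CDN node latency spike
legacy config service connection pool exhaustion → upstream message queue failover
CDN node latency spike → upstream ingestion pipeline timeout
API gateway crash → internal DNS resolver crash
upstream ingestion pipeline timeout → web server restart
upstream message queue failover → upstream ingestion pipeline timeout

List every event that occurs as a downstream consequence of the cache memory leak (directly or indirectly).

Direct effects: the CDN node latency spike.
2 steps out: the config service certificate expiry, the checkout message queue memory leak, the upstream ingestion pipeline timeout.
3 steps out: the upstream message queue failover, the web server restart.
Not reachable from it: the legacy config service connection pool exhaustion, the API gateway crash, the internal DNS resolver crash.

the CDN node latency spike, the checkout message queue memory leak, the config service certificate expiry, the upstream ingestion pipeline timeout, the upstream message queue failover, the web server restart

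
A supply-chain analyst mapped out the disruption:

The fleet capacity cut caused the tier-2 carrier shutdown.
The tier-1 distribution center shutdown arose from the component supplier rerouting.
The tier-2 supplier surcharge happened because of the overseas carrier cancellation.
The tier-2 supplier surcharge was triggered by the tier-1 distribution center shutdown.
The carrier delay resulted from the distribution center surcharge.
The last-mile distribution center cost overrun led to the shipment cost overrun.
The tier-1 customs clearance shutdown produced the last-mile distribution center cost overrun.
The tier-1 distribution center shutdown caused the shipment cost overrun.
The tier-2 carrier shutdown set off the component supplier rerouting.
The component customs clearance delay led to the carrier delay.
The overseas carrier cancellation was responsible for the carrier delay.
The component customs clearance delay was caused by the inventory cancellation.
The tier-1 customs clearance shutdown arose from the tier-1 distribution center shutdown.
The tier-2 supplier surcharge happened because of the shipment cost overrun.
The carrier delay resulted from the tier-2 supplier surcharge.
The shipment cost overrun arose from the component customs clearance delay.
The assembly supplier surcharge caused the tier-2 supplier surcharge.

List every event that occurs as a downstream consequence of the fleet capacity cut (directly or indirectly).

Direct effects: the tier-2 carrier shutdown.
2 steps out: the component supplier rerouting.
3 steps out: the tier-1 distribution center shutdown.
4 steps out: the tier-1 customs clearance shutdown, the shipment cost overrun, the tier-2 supplier surcharge.
5 steps out: the last-mile distribution center cost overrun, the carrier delay.
Not reachable from it: the inventory cancellation, the component customs clearance delay, the assembly supplier surcharge, the overseas carrier cancellation, the distribution center surcharge.

the carrier delay, the component supplier rerouting, the last-mile distribution center cost overrun, the shipment cost overrun, the tier-1 customs clearance shutdown, the tier-1 distribution center shutdown, the tier-2 carrier shutdown, the tier-2 supplier surcharge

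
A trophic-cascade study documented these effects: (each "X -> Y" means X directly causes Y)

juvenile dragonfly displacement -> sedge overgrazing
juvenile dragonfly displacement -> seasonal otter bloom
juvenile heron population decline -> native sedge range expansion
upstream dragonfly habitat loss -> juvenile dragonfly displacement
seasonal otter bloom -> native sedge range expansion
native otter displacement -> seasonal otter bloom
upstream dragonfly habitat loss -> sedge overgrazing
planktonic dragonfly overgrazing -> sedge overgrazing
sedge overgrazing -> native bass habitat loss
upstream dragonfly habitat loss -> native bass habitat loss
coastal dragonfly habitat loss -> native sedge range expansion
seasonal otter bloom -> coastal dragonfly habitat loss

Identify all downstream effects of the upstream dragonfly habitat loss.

Direct effects: the juvenile dragonfly displacement, the sedge overgrazing, the native bass habitat loss.
2 steps out: the seasonal otter bloom.
3 steps out: the coastal dragonfly habitat loss, the native sedge range expansion.
Not reachable from it: the planktonic dragonfly overgrazing, the native otter displacement, the juvenile heron population decline.

the coastal dragonfly habitat loss, the juvenile dragonfly displacement, the native bass habitat loss, the native sedge range expansion, the seasonal otter bloom, the sedge overgrazing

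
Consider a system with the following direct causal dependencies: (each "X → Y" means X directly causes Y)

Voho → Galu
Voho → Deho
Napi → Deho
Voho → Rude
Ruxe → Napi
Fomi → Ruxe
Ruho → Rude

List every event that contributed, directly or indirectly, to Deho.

Immediate causes of Deho: Voho, Napi.
Further upstream: Fomi, Ruxe.

Fomi, Napi, Ruxe, Voho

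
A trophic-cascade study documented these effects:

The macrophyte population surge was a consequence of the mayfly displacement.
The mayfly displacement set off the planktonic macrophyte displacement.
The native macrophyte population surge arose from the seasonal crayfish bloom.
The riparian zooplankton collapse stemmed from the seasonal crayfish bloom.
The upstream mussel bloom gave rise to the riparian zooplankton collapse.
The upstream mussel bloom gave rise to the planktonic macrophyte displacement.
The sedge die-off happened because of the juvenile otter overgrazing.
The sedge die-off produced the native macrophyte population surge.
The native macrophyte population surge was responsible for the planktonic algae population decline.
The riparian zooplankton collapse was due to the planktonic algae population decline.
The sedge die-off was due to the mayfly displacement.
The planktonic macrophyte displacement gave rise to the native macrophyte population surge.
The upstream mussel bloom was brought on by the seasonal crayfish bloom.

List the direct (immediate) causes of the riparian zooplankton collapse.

the planktonic algae population decline, the seasonal crayfish bloom, the upstream mussel bloom

Upstream contributors include the mayfly displacement, the juvenile otter overgrazing, the sedge die-off, the planktonic macrophyte displacement, the native macrophyte population surge, but only the planktonic algae population decline, the seasonal crayfish bloom, the upstream mussel bloom feed directly into the riparian zooplankton collapse.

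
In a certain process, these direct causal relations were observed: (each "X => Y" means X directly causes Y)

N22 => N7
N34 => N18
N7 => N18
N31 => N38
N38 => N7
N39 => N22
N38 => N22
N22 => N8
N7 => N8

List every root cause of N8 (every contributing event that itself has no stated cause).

N31, N39

Tracing upstream from N8: N8 ← N22 ← N39.
A separate upstream branch: N8 ← N22 ← N38 ← N31.
Each of those chain origins has no stated cause.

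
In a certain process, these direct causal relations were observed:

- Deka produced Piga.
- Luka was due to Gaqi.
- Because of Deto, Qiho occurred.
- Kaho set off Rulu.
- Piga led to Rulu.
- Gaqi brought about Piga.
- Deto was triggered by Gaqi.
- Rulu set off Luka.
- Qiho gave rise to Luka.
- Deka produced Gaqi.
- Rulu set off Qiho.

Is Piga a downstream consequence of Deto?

Deto leads to Qiho, Luka; Piga is not among them.

No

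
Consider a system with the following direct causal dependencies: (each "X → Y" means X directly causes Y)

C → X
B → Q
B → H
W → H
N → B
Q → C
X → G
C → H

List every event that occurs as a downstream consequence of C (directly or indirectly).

Direct effects: H, X.
2 steps out: G.
Not reachable from it: N, B, Q, W.

G, H, X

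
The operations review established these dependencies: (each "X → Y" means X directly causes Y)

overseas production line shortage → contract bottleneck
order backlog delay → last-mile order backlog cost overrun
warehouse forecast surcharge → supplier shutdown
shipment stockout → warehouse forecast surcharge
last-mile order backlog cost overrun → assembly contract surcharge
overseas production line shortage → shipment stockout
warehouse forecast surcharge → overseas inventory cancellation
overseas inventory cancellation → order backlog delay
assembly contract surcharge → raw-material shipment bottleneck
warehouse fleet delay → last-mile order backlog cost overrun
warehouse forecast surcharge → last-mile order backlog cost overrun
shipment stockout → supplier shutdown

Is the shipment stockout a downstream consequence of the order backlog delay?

No

The order backlog delay leads to the last-mile order backlog cost overrun, the assembly contract surcharge, the raw-material shipment bottleneck; the shipment stockout is not among them.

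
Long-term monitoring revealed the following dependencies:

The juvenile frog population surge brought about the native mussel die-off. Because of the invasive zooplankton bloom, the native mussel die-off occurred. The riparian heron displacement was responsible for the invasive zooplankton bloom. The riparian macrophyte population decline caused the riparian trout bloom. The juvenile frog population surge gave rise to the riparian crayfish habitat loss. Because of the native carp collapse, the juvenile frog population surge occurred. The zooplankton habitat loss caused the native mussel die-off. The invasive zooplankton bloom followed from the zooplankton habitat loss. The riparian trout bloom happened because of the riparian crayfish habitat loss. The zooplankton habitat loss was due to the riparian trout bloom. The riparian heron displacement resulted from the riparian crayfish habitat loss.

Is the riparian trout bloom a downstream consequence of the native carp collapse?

Yes

There is a causal chain: the native carp collapse → the juvenile frog population surge → the riparian crayfish habitat loss → the riparian trout bloom.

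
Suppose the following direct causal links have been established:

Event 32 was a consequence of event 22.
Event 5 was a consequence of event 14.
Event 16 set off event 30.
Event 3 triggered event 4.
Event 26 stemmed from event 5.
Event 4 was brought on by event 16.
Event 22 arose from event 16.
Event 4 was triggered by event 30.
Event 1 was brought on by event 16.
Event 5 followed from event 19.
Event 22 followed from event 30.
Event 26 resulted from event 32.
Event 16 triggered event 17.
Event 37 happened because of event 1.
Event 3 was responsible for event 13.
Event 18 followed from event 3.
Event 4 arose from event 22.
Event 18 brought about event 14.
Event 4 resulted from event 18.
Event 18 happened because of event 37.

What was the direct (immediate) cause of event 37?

Upstream contributors include event 16, but only event 1 feeds directly into event 37.

event 1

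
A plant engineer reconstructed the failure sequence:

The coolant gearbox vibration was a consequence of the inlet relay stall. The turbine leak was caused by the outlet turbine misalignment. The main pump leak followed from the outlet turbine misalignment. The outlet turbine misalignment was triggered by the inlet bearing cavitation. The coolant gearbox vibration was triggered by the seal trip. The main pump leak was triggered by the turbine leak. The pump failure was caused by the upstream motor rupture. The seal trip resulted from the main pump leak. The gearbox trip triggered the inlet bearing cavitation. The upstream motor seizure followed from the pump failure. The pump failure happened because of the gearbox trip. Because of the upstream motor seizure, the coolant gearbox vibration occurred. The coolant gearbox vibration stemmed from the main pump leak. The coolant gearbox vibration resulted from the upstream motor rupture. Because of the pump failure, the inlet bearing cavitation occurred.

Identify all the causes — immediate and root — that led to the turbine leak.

Immediate cause of the turbine leak: the outlet turbine misalignment.
Further upstream: the upstream motor rupture, the gearbox trip, the pump failure, the inlet bearing cavitation.

the gearbox trip, the inlet bearing cavitation, the outlet turbine misalignment, the pump failure, the upstream motor rupture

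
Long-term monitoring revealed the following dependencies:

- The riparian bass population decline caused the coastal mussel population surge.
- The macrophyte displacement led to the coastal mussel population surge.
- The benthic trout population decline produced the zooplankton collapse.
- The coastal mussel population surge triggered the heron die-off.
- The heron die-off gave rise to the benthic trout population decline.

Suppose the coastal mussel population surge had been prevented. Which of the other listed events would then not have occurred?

Downstream of the coastal mussel population surge: the heron die-off, the benthic trout population decline, the zooplankton collapse.

the benthic trout population decline, the heron die-off, the zooplankton collapse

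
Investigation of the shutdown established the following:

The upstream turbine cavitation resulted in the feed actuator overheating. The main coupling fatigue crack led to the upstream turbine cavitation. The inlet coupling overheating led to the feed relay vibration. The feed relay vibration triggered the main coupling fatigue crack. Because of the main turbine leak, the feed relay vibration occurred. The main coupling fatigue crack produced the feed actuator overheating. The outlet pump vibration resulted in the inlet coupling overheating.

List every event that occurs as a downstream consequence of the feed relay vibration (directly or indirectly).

the feed actuator overheating, the main coupling fatigue crack, the upstream turbine cavitation

Direct effects: the main coupling fatigue crack.
2 steps out: the upstream turbine cavitation, the feed actuator overheating.
Not reachable from it: the outlet pump vibration, the inlet coupling overheating, the main turbine leak.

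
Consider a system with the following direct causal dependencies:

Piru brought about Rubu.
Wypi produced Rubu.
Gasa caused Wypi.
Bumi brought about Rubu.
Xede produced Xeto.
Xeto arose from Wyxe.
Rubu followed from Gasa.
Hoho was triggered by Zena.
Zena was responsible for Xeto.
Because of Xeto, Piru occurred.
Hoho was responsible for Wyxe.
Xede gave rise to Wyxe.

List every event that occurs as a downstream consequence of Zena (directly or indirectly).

Hoho, Piru, Rubu, Wyxe, Xeto

Direct effects: Hoho, Xeto.
2 steps out: Wyxe, Piru.
3 steps out: Rubu.
Not reachable from it: Xede, Gasa, Bumi, Wypi.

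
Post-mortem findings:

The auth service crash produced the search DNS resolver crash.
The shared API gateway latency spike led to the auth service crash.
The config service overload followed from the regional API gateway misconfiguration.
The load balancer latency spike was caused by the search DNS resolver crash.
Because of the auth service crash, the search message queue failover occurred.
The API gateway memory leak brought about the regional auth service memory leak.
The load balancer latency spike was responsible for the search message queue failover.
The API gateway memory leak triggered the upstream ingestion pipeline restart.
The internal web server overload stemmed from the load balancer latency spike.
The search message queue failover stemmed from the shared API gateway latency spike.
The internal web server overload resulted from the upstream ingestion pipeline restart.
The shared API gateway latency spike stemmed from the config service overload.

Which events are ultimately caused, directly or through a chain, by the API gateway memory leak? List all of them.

the internal web server overload, the regional auth service memory leak, the upstream ingestion pipeline restart

Direct effects: the upstream ingestion pipeline restart, the regional auth service memory leak.
2 steps out: the internal web server overload.
Not reachable from it: the regional API gateway misconfiguration, the config service overload, the shared API gateway latency spike, the auth service crash, the search DNS resolver crash, the load balancer latency spike, the search message queue failover.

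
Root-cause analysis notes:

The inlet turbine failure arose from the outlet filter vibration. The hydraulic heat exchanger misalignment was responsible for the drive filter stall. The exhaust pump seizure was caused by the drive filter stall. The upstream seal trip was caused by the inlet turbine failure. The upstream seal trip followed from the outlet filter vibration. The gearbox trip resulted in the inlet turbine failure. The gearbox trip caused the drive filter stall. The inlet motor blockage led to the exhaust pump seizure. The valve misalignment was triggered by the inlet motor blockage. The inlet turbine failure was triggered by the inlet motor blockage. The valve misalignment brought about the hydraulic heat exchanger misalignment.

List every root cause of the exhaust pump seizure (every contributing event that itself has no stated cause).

Tracing upstream from the exhaust pump seizure: the exhaust pump seizure ← the inlet motor blockage.
A separate upstream branch: the exhaust pump seizure ← the drive filter stall ← the gearbox trip.
Each of those chain origins has no stated cause.

the gearbox trip, the inlet motor blockage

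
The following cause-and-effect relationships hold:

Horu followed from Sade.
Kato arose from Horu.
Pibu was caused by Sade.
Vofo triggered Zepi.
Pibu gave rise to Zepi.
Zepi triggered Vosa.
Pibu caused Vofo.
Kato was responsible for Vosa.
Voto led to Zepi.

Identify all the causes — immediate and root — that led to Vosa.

Horu, Kato, Pibu, Sade, Vofo, Voto, Zepi

Immediate causes of Vosa: Kato, Zepi.
Further upstream: Sade, Pibu, Horu, Vofo, Voto.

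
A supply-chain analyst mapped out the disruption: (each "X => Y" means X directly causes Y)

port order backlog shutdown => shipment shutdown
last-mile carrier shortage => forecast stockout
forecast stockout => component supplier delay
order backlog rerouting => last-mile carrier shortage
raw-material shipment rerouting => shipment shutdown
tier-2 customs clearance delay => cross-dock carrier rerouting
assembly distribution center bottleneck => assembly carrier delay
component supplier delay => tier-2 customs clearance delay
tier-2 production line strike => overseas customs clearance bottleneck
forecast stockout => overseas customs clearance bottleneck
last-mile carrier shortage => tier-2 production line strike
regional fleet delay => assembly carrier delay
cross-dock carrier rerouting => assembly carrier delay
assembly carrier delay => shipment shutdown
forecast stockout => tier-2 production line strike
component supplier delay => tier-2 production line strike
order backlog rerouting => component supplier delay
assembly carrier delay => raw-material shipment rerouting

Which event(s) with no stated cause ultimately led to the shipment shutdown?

the assembly distribution center bottleneck, the order backlog rerouting, the port order backlog shutdown, the regional fleet delay

Tracing upstream from the shipment shutdown: the shipment shutdown ← the assembly carrier delay ← the cross-dock carrier rerouting ← the tier-2 customs clearance delay ← the component supplier delay ← the order backlog rerouting.
A separate upstream branch: the shipment shutdown ← the assembly carrier delay ← the assembly distribution center bottleneck.
A separate upstream branch: the shipment shutdown ← the assembly carrier delay ← the regional fleet delay.
A separate upstream branch: the shipment shutdown ← the port order backlog shutdown.
Each of those chain origins has no stated cause.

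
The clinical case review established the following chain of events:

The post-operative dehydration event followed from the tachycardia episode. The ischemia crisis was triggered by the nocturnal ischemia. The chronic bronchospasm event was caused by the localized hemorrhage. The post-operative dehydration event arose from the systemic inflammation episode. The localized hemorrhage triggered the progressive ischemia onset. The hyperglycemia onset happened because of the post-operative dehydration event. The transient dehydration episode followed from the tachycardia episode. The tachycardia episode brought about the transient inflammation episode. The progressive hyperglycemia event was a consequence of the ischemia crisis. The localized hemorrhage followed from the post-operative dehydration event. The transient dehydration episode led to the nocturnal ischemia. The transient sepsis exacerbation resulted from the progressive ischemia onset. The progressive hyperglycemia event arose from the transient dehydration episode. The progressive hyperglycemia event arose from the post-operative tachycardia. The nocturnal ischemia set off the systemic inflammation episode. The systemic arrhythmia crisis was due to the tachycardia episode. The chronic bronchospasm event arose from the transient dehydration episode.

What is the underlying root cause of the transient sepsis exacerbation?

Tracing upstream from the transient sepsis exacerbation: the transient sepsis exacerbation ← the progressive ischemia onset ← the localized hemorrhage ← the post-operative dehydration event ← the tachycardia episode.
The tachycardia episode has no stated cause, so it is the root.

the tachycardia episode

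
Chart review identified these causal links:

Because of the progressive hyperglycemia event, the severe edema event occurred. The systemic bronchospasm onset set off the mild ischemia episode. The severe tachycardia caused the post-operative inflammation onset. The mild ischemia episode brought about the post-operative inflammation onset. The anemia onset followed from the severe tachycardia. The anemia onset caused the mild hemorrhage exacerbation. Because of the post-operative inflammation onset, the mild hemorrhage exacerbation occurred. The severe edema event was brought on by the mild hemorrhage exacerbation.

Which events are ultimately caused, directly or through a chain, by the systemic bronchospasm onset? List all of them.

the mild hemorrhage exacerbation, the mild ischemia episode, the post-operative inflammation onset, the severe edema event

Direct effects: the mild ischemia episode.
2 steps out: the post-operative inflammation onset.
3 steps out: the mild hemorrhage exacerbation.
4 steps out: the severe edema event.
Not reachable from it: the severe tachycardia, the anemia onset, the progressive hyperglycemia event.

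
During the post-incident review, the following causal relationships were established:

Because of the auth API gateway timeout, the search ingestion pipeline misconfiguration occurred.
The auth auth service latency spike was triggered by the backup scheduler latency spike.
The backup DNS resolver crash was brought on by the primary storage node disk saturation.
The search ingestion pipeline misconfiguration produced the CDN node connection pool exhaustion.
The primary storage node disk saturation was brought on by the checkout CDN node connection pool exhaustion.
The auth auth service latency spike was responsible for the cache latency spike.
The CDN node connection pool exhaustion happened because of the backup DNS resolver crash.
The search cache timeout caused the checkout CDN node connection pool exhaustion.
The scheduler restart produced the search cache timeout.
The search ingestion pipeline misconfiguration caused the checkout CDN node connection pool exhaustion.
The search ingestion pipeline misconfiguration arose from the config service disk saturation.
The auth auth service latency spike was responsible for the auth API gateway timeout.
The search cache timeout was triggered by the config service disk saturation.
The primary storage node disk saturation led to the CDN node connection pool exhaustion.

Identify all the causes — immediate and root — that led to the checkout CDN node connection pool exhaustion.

the auth API gateway timeout, the auth auth service latency spike, the backup scheduler latency spike, the config service disk saturation, the scheduler restart, the search cache timeout, the search ingestion pipeline misconfiguration

Immediate causes of the checkout CDN node connection pool exhaustion: the search ingestion pipeline misconfiguration, the search cache timeout.
Further upstream: the config service disk saturation, the backup scheduler latency spike, the auth auth service latency spike, the auth API gateway timeout, the scheduler restart.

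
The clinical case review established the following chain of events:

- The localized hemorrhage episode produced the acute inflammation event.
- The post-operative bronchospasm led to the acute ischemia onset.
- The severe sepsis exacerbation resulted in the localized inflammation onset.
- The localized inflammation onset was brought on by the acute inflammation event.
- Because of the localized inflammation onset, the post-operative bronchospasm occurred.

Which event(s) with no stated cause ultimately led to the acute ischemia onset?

Tracing upstream from the acute ischemia onset: the acute ischemia onset ← the post-operative bronchospasm ← the localized inflammation onset ← the acute inflammation event ← the localized hemorrhage episode.
A separate upstream branch: the acute ischemia onset ← the post-operative bronchospasm ← the localized inflammation onset ← the severe sepsis exacerbation.
Each of those chain origins has no stated cause.

the localized hemorrhage episode, the severe sepsis exacerbation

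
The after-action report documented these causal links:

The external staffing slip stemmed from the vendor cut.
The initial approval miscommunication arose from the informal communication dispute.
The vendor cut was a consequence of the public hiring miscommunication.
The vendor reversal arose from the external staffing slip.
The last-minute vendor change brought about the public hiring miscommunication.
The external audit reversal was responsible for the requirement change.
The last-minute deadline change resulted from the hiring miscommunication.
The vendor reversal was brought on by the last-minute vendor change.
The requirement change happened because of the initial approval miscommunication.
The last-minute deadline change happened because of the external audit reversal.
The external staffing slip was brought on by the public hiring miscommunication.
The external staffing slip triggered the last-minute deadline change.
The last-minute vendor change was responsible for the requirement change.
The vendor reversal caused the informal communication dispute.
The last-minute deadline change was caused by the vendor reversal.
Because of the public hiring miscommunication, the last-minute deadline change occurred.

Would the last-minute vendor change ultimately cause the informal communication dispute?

There is a causal chain: the last-minute vendor change → the vendor reversal → the informal communication dispute.

Yes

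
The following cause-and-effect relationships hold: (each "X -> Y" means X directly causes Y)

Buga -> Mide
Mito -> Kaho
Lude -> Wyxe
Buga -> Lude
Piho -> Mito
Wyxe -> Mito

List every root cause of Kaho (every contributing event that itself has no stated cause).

Tracing upstream from Kaho: Kaho ← Mito ← Wyxe ← Lude ← Buga.
A separate upstream branch: Kaho ← Mito ← Piho.
Each of those chain origins has no stated cause.

Buga, Piho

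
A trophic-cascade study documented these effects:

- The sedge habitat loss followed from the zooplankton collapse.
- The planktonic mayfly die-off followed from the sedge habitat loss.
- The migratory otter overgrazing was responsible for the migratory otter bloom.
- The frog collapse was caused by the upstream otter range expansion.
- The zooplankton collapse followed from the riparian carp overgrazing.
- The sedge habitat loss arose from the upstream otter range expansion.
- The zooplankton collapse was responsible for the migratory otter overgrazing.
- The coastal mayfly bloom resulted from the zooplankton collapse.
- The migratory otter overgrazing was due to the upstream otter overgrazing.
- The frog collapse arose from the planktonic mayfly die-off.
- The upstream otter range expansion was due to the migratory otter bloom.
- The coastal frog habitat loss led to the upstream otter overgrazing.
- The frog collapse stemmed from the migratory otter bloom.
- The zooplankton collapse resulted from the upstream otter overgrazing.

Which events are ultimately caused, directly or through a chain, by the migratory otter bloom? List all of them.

the frog collapse, the planktonic mayfly die-off, the sedge habitat loss, the upstream otter range expansion

Direct effects: the upstream otter range expansion, the frog collapse.
2 steps out: the sedge habitat loss.
3 steps out: the planktonic mayfly die-off.
Not reachable from it: the coastal frog habitat loss, the upstream otter overgrazing, the zooplankton collapse, the migratory otter overgrazing, the coastal mayfly bloom, the riparian carp overgrazing.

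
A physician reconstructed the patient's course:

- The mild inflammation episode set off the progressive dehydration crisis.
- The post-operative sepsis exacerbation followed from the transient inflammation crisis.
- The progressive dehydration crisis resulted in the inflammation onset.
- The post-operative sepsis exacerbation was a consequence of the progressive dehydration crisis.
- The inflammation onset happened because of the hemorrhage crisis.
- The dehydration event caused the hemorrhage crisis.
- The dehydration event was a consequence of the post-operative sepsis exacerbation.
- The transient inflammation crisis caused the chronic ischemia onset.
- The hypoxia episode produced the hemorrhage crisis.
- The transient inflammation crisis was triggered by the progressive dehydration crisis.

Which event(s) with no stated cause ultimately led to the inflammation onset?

Tracing upstream from the inflammation onset: the inflammation onset ← the progressive dehydration crisis ← the mild inflammation episode.
A separate upstream branch: the inflammation onset ← the hemorrhage crisis ← the hypoxia episode.
Each of those chain origins has no stated cause.

the hypoxia episode, the mild inflammation episode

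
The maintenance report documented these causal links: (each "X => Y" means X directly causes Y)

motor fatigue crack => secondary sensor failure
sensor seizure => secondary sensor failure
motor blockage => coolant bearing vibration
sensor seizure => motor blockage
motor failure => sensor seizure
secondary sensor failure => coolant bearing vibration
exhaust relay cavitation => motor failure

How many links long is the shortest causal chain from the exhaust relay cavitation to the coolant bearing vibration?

Shortest chain: the exhaust relay cavitation → the motor failure → the sensor seizure → the secondary sensor failure → the coolant bearing vibration.

4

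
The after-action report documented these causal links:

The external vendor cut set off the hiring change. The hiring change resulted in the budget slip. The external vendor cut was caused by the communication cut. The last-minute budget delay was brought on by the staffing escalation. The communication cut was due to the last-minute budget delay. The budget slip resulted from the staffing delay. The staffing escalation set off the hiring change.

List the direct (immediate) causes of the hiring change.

Upstream contributors include the last-minute budget delay, the communication cut, but only the external vendor cut, the staffing escalation feed directly into the hiring change.

the external vendor cut, the staffing escalation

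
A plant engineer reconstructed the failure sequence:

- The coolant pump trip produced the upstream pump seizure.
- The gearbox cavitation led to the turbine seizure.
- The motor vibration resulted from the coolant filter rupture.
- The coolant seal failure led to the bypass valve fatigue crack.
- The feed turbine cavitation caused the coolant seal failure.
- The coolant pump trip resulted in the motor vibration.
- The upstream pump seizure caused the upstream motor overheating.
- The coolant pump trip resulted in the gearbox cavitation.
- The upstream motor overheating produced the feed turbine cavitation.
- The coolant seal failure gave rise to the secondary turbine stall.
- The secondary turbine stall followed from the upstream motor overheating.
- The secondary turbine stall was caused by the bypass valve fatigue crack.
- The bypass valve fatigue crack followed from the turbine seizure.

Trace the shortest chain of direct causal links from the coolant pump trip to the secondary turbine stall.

the coolant pump trip → the upstream pump seizure
the upstream pump seizure → the upstream motor overheating
the upstream motor overheating → the secondary turbine stall
Length: 3 steps.

the coolant pump trip → the upstream pump seizure → the upstream motor overheating → the secondary turbine stall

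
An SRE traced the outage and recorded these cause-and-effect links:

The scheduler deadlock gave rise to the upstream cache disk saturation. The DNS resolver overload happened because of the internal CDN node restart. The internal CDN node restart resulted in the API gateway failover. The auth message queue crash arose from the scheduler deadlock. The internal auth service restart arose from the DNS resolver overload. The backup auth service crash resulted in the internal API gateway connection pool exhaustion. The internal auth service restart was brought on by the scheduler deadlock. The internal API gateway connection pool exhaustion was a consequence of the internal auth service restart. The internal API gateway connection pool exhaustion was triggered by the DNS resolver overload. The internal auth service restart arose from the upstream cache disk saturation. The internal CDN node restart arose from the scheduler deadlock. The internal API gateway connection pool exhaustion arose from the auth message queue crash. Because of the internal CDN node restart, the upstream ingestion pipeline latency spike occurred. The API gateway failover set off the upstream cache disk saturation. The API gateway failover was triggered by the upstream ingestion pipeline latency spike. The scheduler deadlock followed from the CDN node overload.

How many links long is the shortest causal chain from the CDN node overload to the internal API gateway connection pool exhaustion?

Shortest chain: the CDN node overload → the scheduler deadlock → the auth message queue crash → the internal API gateway connection pool exhaustion.

3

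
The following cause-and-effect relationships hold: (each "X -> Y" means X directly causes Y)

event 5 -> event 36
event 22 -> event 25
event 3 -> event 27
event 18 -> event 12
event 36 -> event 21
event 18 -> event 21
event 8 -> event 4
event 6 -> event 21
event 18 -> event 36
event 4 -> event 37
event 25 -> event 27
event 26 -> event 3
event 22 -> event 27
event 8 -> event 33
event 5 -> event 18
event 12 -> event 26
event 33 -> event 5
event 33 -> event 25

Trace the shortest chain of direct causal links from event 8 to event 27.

event 8 → event 33 → event 25 → event 27

event 8 → event 33
event 33 → event 25
event 25 → event 27
Length: 3 steps.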